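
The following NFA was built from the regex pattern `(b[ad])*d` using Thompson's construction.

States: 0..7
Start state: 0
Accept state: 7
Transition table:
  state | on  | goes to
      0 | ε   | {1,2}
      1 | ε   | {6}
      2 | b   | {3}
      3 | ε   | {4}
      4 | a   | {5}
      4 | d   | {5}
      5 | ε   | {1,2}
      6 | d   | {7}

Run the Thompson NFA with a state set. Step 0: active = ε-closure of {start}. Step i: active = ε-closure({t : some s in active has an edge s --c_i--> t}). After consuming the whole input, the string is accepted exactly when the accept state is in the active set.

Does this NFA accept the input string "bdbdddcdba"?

Answer: REJECT

Steps:
initial (ε-close {0}): {0,1,2,6}
'b' @ 1: {3,4}
'd' @ 2: {1,2,5,6}
'b' @ 3: {3,4}
'd' @ 4: {1,2,5,6}
'd' @ 5: {7}  (accept∈set)
'd' @ 6: {}  — no active states
rest 'cdba' ignored (set empty)
final: {}; accept 7 not in set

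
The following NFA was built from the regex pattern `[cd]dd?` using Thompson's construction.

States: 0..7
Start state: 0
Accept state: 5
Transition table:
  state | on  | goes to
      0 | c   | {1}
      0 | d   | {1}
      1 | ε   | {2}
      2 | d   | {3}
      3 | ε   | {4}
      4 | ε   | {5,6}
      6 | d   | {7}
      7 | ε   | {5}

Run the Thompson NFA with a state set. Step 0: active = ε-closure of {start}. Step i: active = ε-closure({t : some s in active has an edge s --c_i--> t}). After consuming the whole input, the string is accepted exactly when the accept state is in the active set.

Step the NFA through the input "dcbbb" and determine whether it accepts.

Answer: REJECT

Steps:
initial (ε-close {0}): {0}
'd' @ 1: {1,2}
'c' @ 2: {}  — dead — no transitions
rest 'bbb' ignored (set empty)
after full input: {}  (accept=5 not in)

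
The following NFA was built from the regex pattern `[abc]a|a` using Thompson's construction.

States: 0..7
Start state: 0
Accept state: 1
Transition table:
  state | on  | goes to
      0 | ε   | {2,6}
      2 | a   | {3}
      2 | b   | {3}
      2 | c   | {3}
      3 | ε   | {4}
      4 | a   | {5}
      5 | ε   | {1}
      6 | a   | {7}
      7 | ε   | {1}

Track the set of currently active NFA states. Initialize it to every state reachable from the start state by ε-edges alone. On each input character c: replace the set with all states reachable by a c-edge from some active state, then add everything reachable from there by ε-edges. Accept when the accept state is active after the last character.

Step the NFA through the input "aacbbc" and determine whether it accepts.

start: ε-closure({0}) = {0,2,6}
'a' @ 1: {1,3,4,7}  (accept∈set)
'a' @ 2: {1,5}  (accept∈set)
'c' @ 3: {}  — state set empty
rest 'bbc' ignored (set empty)
final: {}; accept 1 not in set

Answer: REJECT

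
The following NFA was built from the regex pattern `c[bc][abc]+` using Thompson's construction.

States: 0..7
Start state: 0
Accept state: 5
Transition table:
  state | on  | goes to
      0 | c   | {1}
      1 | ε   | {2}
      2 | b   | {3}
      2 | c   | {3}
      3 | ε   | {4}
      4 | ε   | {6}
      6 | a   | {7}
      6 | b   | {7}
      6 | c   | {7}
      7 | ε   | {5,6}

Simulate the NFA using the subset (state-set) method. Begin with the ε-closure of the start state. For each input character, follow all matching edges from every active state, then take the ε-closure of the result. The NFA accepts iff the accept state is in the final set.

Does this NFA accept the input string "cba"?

Answer: ACCEPT

Derivation:
initial (ε-close {0}): {0}
'c' @ 1: {1,2}
'b' @ 2: {3,4,6}
'a' @ 3: {5,6,7}  ✓accept
end set {5,6,7} — state 5 in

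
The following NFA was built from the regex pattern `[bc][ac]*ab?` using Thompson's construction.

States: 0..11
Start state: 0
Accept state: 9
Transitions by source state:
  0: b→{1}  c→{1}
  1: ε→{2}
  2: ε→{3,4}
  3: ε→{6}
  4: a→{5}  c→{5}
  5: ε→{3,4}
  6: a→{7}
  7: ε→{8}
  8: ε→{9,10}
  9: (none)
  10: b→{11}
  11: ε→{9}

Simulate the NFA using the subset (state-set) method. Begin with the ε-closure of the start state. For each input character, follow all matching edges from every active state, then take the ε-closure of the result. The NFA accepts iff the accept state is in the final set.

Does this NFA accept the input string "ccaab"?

Answer: ACCEPT

Derivation:
initial (ε-close {0}): {0}
'c' @ 1: {1,2,3,4,6}
'c' @ 2: {3,4,5,6}
'a' @ 3: {3,4,5,6,7,8,9,10}  [accepting]
'a' @ 4: {3,4,5,6,7,8,9,10}  [accepting]
'b' @ 5: {9,11}  [accepting]
after full input: {9,11}  (accept=9 in)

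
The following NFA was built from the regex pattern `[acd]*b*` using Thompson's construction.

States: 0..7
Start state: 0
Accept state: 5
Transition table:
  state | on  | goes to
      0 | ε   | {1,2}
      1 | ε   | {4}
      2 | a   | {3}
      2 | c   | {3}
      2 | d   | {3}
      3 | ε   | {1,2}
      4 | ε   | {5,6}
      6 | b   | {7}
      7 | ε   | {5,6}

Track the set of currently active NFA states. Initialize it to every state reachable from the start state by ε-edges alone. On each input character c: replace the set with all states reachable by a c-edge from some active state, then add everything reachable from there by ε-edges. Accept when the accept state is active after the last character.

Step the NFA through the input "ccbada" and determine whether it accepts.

Answer: REJECT

Trace:
initial (ε-close {0}): {0,1,2,4,5,6}
'c' @ 1: {1,2,3,4,5,6}  (accept∈set)
'c' @ 2: {1,2,3,4,5,6}  (accept∈set)
'b' @ 3: {5,6,7}  (accept∈set)
'a' @ 4: {}  — no active states
rest 'da' ignored (set empty)
end set {} — state 5 not in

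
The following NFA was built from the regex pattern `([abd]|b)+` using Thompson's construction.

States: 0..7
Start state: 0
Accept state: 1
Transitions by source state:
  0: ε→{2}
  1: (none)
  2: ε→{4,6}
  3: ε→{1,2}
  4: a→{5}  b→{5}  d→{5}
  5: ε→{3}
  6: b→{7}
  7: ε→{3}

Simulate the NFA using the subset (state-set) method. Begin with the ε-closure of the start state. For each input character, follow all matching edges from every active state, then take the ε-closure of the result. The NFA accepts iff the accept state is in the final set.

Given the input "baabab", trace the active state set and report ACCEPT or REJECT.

start: ε-closure({0}) = {0,2,4,6}
'b' @ 1: {1,2,3,4,5,6,7}  ✓accept
'a' @ 2: {1,2,3,4,5,6}  ✓accept
'a' @ 3: {1,2,3,4,5,6}  ✓accept
'b' @ 4: {1,2,3,4,5,6,7}  ✓accept
'a' @ 5: {1,2,3,4,5,6}  ✓accept
'b' @ 6: {1,2,3,4,5,6,7}  ✓accept
final: {1,2,3,4,5,6,7}; accept 1 in set

Answer: ACCEPT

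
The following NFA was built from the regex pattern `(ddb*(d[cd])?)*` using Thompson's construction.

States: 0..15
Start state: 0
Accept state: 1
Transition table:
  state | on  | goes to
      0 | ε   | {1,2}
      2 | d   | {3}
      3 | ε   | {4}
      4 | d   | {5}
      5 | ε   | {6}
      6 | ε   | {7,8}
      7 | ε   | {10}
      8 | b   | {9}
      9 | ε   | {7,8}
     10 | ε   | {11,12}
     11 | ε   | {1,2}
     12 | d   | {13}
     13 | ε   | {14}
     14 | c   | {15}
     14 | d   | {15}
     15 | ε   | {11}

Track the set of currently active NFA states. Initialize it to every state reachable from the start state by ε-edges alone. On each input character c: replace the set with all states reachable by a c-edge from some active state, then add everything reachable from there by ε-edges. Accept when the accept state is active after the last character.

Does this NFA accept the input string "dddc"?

Answer: ACCEPT

Steps:
initial (ε-close {0}): {0,1,2}
'd' @ 1: {3,4}
'd' @ 2: {1,2,5,6,7,8,10,11,12}  ✓accept
'd' @ 3: {3,4,13,14}
'c' @ 4: {1,2,11,15}  ✓accept
final: {1,2,11,15}; accept 1 in set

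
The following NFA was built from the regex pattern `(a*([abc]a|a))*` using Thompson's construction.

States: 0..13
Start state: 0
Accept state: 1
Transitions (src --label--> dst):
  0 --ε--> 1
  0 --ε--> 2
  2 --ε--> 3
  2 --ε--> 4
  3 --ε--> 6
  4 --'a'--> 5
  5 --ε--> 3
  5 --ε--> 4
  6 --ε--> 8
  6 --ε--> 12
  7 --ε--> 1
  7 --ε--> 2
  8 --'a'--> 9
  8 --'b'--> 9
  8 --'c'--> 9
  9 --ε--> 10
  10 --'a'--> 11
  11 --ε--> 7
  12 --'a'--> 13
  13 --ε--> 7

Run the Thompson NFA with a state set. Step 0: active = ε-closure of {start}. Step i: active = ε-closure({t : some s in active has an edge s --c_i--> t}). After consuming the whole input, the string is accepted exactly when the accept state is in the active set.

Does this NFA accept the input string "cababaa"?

Answer: ACCEPT

Steps:
S₀ = ε-closure({0}) = {0,1,2,3,4,6,8,12}
'c' @ 1: {9,10}
'a' @ 2: {1,2,3,4,6,7,8,11,12}  [accepting]
'b' @ 3: {9,10}
'a' @ 4: {1,2,3,4,6,7,8,11,12}  [accepting]
'b' @ 5: {9,10}
'a' @ 6: {1,2,3,4,6,7,8,11,12}  [accepting]
'a' @ 7: {1,2,3,4,5,6,7,8,9,10,12,13}  [accepting]
after full input: {1,2,3,4,5,6,7,8,9,10,12,13}  (accept=1 in)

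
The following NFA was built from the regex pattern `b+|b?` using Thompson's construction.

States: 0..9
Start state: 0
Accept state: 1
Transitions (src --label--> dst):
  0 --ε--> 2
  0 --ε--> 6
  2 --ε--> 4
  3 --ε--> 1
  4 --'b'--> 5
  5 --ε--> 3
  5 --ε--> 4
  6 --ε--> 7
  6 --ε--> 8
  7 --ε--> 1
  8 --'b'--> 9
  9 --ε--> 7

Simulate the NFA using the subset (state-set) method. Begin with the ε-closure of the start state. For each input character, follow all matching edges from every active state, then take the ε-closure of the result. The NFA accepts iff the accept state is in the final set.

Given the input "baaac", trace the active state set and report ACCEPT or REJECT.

initial (ε-close {0}): {0,1,2,4,6,7,8}
'b' @ 1: {1,3,4,5,7,9}  [accepting]
'a' @ 2: {}  — no active states
rest 'aac' ignored (set empty)
final: {}; accept 1 not in set

Answer: REJECT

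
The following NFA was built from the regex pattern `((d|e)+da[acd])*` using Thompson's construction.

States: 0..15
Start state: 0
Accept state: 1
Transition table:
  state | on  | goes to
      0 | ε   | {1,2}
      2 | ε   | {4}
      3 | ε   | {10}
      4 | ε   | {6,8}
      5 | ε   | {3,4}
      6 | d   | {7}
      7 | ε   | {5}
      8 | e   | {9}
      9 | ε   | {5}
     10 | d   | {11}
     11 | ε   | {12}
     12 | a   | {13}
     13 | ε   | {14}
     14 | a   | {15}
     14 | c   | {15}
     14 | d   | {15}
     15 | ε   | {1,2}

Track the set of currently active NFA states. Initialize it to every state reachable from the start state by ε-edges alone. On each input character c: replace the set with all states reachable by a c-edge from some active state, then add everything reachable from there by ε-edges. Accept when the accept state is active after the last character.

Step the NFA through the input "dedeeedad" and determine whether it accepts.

Answer: ACCEPT

Derivation:
S₀ = ε-closure({0}) = {0,1,2,4,6,8}
'd' @ 1: {3,4,5,6,7,8,10}
'e' @ 2: {3,4,5,6,8,9,10}
'd' @ 3: {3,4,5,6,7,8,10,11,12}
'e' @ 4: {3,4,5,6,8,9,10}
'e' @ 5: {3,4,5,6,8,9,10}
'e' @ 6: {3,4,5,6,8,9,10}
'd' @ 7: {3,4,5,6,7,8,10,11,12}
'a' @ 8: {13,14}
'd' @ 9: {1,2,4,6,8,15}  [accepting]
final: {1,2,4,6,8,15}; accept 1 in set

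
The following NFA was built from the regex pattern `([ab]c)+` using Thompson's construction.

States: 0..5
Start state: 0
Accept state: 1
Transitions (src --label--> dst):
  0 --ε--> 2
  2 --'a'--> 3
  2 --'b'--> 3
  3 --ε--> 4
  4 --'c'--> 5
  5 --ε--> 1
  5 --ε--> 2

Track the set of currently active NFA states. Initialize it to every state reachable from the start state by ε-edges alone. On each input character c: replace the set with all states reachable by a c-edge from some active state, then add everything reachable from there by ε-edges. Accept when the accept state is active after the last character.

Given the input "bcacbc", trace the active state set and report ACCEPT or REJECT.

S₀ = ε-closure({0}) = {0,2}
'b' @ 1: {3,4}
'c' @ 2: {1,2,5}  ✓accept
'a' @ 3: {3,4}
'c' @ 4: {1,2,5}  ✓accept
'b' @ 5: {3,4}
'c' @ 6: {1,2,5}  ✓accept
final: {1,2,5}; accept 1 in set

Answer: ACCEPT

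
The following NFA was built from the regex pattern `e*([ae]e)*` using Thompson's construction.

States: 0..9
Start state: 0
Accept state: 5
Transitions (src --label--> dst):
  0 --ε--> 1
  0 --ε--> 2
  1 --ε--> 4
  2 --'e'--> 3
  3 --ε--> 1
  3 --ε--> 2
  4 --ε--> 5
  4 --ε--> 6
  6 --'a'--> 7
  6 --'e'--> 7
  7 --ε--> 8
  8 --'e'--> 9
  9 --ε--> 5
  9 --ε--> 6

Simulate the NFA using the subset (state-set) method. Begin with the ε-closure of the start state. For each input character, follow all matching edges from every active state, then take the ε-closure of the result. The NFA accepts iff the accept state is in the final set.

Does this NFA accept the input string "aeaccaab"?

S₀ = ε-closure({0}) = {0,1,2,4,5,6}
'a' @ 1: {7,8}
'e' @ 2: {5,6,9}  ✓accept
'a' @ 3: {7,8}
'c' @ 4: {}  — dead — no transitions
rest 'caab' ignored (set empty)
after full input: {}  (accept=5 not in)

Answer: REJECT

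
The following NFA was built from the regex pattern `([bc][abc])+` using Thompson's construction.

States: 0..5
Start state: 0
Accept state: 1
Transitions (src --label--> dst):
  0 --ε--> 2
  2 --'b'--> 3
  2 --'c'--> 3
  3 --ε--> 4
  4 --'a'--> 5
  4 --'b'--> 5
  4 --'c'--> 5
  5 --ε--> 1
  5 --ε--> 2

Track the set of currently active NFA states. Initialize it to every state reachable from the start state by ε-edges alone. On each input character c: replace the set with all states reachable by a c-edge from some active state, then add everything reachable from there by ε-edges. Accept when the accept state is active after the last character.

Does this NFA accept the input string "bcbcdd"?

S₀ = ε-closure({0}) = {0,2}
'b' @ 1: {3,4}
'c' @ 2: {1,2,5}  [accepting]
'b' @ 3: {3,4}
'c' @ 4: {1,2,5}  [accepting]
'd' @ 5: {}  — no active states
rest 'd' ignored (set empty)
end set {} — state 1 not in

Answer: REJECT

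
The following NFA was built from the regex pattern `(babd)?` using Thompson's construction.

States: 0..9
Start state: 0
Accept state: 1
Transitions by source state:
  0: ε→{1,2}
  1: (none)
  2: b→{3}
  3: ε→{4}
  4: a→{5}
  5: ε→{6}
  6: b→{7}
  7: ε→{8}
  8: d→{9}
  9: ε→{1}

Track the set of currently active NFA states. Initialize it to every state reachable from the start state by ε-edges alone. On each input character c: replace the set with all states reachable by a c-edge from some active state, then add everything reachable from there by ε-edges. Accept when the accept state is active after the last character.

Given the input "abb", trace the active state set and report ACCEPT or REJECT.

start: ε-closure({0}) = {0,1,2}
'a' @ 1: {}  — dead — no transitions
rest 'bb' ignored (set empty)
after full input: {}  (accept=1 not in)

Answer: REJECT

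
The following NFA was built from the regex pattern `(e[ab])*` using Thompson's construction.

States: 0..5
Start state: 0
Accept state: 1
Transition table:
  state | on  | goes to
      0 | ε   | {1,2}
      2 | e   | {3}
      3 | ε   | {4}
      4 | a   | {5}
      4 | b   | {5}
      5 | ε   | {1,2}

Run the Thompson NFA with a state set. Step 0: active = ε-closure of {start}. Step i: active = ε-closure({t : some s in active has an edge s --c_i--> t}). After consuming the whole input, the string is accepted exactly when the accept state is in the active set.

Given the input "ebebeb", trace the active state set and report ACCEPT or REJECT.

S₀ = ε-closure({0}) = {0,1,2}
'e' @ 1: {3,4}
'b' @ 2: {1,2,5}  [accepting]
'e' @ 3: {3,4}
'b' @ 4: {1,2,5}  [accepting]
'e' @ 5: {3,4}
'b' @ 6: {1,2,5}  [accepting]
after full input: {1,2,5}  (accept=1 in)

Answer: ACCEPT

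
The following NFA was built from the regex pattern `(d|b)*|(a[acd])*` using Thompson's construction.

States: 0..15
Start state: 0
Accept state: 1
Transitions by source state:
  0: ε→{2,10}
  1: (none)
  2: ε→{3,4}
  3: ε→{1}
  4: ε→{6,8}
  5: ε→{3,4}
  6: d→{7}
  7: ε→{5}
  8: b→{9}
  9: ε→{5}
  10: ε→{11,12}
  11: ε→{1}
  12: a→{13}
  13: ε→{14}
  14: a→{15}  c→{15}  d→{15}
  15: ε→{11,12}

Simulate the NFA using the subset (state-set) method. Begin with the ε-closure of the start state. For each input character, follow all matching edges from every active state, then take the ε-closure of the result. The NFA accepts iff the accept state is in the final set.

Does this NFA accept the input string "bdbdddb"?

Answer: ACCEPT

Steps:
S₀ = ε-closure({0}) = {0,1,2,3,4,6,8,10,11,12}
'b' @ 1: {1,3,4,5,6,8,9}  ✓accept
'd' @ 2: {1,3,4,5,6,7,8}  ✓accept
'b' @ 3: {1,3,4,5,6,8,9}  ✓accept
'd' @ 4: {1,3,4,5,6,7,8}  ✓accept
'd' @ 5: {1,3,4,5,6,7,8}  ✓accept
'd' @ 6: {1,3,4,5,6,7,8}  ✓accept
'b' @ 7: {1,3,4,5,6,8,9}  ✓accept
end set {1,3,4,5,6,8,9} — state 1 in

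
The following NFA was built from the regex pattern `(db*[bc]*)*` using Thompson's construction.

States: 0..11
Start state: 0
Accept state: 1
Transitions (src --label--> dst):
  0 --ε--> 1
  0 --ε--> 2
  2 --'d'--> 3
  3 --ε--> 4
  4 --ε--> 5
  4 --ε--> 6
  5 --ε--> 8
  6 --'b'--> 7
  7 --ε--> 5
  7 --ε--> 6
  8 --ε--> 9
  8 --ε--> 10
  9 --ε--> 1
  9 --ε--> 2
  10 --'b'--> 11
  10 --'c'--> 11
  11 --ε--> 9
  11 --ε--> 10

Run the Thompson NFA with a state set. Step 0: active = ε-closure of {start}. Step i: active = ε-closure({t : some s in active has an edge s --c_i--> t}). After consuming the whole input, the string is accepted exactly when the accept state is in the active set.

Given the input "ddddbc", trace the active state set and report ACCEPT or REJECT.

initial (ε-close {0}): {0,1,2}
'd' @ 1: {1,2,3,4,5,6,8,9,10}  ✓accept
'd' @ 2: {1,2,3,4,5,6,8,9,10}  ✓accept
'd' @ 3: {1,2,3,4,5,6,8,9,10}  ✓accept
'd' @ 4: {1,2,3,4,5,6,8,9,10}  ✓accept
'b' @ 5: {1,2,5,6,7,8,9,10,11}  ✓accept
'c' @ 6: {1,2,9,10,11}  ✓accept
final: {1,2,9,10,11}; accept 1 in set

Answer: ACCEPT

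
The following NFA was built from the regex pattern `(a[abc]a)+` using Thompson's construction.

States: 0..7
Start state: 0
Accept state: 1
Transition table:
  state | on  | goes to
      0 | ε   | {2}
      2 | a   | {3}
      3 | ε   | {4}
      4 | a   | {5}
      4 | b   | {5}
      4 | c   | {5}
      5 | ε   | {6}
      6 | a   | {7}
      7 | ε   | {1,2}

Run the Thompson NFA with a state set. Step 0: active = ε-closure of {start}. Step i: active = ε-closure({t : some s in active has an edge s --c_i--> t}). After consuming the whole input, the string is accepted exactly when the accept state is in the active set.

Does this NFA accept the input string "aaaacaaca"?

Answer: ACCEPT

Trace:
initial (ε-close {0}): {0,2}
'a' @ 1: {3,4}
'a' @ 2: {5,6}
'a' @ 3: {1,2,7}  [accepting]
'a' @ 4: {3,4}
'c' @ 5: {5,6}
'a' @ 6: {1,2,7}  [accepting]
'a' @ 7: {3,4}
'c' @ 8: {5,6}
'a' @ 9: {1,2,7}  [accepting]
after full input: {1,2,7}  (accept=1 in)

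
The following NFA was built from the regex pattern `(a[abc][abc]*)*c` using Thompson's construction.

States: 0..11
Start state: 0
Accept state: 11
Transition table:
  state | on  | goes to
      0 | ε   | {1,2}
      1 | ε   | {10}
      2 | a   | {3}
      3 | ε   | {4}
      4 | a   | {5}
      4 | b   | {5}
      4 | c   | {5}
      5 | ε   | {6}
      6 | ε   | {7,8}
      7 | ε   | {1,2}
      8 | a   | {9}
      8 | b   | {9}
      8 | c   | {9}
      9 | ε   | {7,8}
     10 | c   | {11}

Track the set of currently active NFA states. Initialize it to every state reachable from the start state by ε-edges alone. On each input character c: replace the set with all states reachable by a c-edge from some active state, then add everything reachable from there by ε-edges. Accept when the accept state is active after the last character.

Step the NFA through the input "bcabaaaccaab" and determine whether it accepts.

initial (ε-close {0}): {0,1,2,10}
'b' @ 1: {}  — dead — no transitions
rest 'cabaaaccaab' ignored (set empty)
after full input: {}  (accept=11 not in)

Answer: REJECT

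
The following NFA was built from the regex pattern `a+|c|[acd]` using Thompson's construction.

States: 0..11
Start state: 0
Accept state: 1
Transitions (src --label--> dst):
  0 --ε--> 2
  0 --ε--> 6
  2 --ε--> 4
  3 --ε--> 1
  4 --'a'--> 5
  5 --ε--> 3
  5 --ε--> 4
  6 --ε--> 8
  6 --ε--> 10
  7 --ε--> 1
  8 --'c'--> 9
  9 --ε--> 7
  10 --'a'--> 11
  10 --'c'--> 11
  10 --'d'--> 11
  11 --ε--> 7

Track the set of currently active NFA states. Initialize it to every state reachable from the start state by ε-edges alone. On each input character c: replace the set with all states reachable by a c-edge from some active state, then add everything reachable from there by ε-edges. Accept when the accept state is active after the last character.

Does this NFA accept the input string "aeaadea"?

Answer: REJECT

Steps:
start: ε-closure({0}) = {0,2,4,6,8,10}
'a' @ 1: {1,3,4,5,7,11}  [accepting]
'e' @ 2: {}  — state set empty
rest 'aadea' ignored (set empty)
after full input: {}  (accept=1 not in)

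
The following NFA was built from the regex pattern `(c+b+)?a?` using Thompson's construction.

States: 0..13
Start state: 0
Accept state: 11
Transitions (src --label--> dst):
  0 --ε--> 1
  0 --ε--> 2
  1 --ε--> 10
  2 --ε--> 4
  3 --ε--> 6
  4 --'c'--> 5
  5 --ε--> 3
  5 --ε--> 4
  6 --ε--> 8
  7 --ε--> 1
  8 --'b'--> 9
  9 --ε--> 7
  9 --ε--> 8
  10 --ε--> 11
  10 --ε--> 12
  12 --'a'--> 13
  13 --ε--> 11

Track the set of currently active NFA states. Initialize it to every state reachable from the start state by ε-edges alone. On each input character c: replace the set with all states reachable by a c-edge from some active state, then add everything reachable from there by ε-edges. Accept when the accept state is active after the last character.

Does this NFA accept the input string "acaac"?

Answer: REJECT

Derivation:
start: ε-closure({0}) = {0,1,2,4,10,11,12}
'a' @ 1: {11,13}  (accept∈set)
'c' @ 2: {}  — state set empty
rest 'aac' ignored (set empty)
end set {} — state 11 not in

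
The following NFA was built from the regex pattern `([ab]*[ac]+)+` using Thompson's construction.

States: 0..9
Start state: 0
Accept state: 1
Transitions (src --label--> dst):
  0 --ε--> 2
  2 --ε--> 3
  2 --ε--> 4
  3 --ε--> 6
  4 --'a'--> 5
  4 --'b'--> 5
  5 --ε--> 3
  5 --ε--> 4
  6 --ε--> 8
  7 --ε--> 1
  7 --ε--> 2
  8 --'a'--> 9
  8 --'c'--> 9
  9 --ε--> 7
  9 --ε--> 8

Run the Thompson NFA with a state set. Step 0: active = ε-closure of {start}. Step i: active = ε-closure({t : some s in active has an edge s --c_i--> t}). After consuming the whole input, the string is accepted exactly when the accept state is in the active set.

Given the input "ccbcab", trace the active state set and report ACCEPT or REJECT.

Answer: REJECT

Trace:
start: ε-closure({0}) = {0,2,3,4,6,8}
'c' @ 1: {1,2,3,4,6,7,8,9}  (accept∈set)
'c' @ 2: {1,2,3,4,6,7,8,9}  (accept∈set)
'b' @ 3: {3,4,5,6,8}
'c' @ 4: {1,2,3,4,6,7,8,9}  (accept∈set)
'a' @ 5: {1,2,3,4,5,6,7,8,9}  (accept∈set)
'b' @ 6: {3,4,5,6,8}
final: {3,4,5,6,8}; accept 1 not in set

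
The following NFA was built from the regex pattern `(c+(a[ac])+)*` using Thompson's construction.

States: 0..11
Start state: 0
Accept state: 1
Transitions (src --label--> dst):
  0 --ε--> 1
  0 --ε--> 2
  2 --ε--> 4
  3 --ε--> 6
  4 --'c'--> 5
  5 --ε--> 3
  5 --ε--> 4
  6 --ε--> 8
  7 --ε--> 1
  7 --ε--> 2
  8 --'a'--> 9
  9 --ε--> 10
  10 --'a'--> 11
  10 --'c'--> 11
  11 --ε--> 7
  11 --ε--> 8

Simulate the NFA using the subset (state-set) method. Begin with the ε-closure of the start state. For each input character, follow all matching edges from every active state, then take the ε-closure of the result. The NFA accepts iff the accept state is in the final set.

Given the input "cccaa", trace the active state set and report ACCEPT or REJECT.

Answer: ACCEPT

Steps:
start: ε-closure({0}) = {0,1,2,4}
'c' @ 1: {3,4,5,6,8}
'c' @ 2: {3,4,5,6,8}
'c' @ 3: {3,4,5,6,8}
'a' @ 4: {9,10}
'a' @ 5: {1,2,4,7,8,11}  (accept∈set)
final: {1,2,4,7,8,11}; accept 1 in set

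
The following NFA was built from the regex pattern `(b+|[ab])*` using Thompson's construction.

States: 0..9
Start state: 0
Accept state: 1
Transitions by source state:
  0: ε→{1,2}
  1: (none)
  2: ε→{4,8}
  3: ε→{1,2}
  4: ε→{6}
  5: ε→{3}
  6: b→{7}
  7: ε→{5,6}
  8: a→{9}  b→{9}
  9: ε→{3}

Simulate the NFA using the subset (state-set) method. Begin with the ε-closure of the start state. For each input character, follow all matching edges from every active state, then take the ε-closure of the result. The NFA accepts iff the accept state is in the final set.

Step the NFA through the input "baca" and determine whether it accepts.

Answer: REJECT

Trace:
start: ε-closure({0}) = {0,1,2,4,6,8}
'b' @ 1: {1,2,3,4,5,6,7,8,9}  (accept∈set)
'a' @ 2: {1,2,3,4,6,8,9}  (accept∈set)
'c' @ 3: {}  — state set empty
rest 'a' ignored (set empty)
final: {}; accept 1 not in set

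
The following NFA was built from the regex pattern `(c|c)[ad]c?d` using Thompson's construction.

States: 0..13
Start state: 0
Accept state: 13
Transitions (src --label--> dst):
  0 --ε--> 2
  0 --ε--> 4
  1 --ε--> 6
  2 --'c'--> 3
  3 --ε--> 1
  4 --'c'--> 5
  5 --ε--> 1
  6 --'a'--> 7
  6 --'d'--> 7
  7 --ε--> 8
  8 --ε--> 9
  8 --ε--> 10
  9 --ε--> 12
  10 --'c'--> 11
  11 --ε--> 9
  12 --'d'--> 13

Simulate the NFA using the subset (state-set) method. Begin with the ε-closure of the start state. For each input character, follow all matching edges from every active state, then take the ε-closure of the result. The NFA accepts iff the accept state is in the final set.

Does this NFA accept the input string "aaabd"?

Answer: REJECT

Trace:
S₀ = ε-closure({0}) = {0,2,4}
'a' @ 1: {}  — no active states
rest 'aabd' ignored (set empty)
final: {}; accept 13 not in set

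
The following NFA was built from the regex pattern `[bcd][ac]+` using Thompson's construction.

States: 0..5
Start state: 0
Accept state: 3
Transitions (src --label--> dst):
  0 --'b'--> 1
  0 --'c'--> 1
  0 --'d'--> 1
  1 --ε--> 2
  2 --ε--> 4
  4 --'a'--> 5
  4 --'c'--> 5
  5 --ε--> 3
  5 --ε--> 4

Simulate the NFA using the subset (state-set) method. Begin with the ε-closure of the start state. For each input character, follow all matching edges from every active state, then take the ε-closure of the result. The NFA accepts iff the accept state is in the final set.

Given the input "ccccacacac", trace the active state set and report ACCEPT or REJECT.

Answer: ACCEPT

Trace:
initial (ε-close {0}): {0}
'c' @ 1: {1,2,4}
'c' @ 2: {3,4,5}  (accept∈set)
'c' @ 3: {3,4,5}  (accept∈set)
'c' @ 4: {3,4,5}  (accept∈set)
'a' @ 5: {3,4,5}  (accept∈set)
'c' @ 6: {3,4,5}  (accept∈set)
'a' @ 7: {3,4,5}  (accept∈set)
'c' @ 8: {3,4,5}  (accept∈set)
'a' @ 9: {3,4,5}  (accept∈set)
'c' @ 10: {3,4,5}  (accept∈set)
final: {3,4,5}; accept 3 in set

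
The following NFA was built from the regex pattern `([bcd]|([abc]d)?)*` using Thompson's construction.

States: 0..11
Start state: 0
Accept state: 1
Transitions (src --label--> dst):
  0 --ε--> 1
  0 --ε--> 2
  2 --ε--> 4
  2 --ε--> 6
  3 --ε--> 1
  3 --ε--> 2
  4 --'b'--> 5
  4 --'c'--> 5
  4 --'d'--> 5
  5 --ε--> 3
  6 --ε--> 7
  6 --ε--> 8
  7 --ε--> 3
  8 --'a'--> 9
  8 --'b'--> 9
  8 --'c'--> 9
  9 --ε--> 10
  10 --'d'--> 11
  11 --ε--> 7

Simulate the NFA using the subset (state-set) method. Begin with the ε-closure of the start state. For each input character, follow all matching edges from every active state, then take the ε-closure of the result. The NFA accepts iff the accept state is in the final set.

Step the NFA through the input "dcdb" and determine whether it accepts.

start: ε-closure({0}) = {0,1,2,3,4,6,7,8}
'd' @ 1: {1,2,3,4,5,6,7,8}  (accept∈set)
'c' @ 2: {1,2,3,4,5,6,7,8,9,10}  (accept∈set)
'd' @ 3: {1,2,3,4,5,6,7,8,11}  (accept∈set)
'b' @ 4: {1,2,3,4,5,6,7,8,9,10}  (accept∈set)
after full input: {1,2,3,4,5,6,7,8,9,10}  (accept=1 in)

Answer: ACCEPT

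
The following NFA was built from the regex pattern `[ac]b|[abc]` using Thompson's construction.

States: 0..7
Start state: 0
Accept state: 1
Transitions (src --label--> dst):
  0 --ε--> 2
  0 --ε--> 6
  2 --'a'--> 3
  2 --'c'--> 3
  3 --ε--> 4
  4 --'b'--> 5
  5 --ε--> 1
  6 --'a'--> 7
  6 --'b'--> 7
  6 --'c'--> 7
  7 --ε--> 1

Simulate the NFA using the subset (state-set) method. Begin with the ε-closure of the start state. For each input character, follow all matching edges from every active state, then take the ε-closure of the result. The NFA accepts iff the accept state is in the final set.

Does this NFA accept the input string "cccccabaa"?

Answer: REJECT

Steps:
initial (ε-close {0}): {0,2,6}
'c' @ 1: {1,3,4,7}  ✓accept
'c' @ 2: {}  — no active states
rest 'cccabaa' ignored (set empty)
after full input: {}  (accept=1 not in)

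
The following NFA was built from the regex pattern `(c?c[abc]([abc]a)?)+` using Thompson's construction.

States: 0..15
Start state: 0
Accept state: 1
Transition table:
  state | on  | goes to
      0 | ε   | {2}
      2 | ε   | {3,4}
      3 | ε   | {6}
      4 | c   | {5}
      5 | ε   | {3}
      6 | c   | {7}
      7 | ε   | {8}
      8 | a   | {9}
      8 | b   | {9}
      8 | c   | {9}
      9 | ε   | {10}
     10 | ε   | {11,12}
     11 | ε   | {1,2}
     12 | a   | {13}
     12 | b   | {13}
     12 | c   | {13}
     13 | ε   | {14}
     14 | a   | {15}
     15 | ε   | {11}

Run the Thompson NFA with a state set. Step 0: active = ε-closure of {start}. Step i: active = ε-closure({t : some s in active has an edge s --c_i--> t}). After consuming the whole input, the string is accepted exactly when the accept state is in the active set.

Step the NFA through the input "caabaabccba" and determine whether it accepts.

Answer: REJECT

Trace:
start: ε-closure({0}) = {0,2,3,4,6}
'c' @ 1: {3,5,6,7,8}
'a' @ 2: {1,2,3,4,6,9,10,11,12}  [accepting]
'a' @ 3: {13,14}
'b' @ 4: {}  — no active states
rest 'aabccba' ignored (set empty)
after full input: {}  (accept=1 not in)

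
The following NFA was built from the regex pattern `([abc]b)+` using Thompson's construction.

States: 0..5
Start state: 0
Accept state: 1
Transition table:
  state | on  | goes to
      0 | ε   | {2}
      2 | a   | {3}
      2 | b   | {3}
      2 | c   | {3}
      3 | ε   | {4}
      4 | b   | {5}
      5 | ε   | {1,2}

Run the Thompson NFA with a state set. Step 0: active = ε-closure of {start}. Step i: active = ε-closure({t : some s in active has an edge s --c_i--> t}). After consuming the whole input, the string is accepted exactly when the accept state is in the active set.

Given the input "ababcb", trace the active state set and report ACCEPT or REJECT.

start: ε-closure({0}) = {0,2}
'a' @ 1: {3,4}
'b' @ 2: {1,2,5}  ✓accept
'a' @ 3: {3,4}
'b' @ 4: {1,2,5}  ✓accept
'c' @ 5: {3,4}
'b' @ 6: {1,2,5}  ✓accept
final: {1,2,5}; accept 1 in set

Answer: ACCEPT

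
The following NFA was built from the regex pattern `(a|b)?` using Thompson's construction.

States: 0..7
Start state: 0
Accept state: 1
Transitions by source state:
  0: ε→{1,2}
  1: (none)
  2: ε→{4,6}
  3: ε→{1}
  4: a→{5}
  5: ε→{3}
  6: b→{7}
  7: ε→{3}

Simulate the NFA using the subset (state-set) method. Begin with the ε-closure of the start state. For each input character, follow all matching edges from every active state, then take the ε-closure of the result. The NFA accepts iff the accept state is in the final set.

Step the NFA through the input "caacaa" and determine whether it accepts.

Answer: REJECT

Derivation:
initial (ε-close {0}): {0,1,2,4,6}
'c' @ 1: {}  — state set empty
rest 'aacaa' ignored (set empty)
final: {}; accept 1 not in set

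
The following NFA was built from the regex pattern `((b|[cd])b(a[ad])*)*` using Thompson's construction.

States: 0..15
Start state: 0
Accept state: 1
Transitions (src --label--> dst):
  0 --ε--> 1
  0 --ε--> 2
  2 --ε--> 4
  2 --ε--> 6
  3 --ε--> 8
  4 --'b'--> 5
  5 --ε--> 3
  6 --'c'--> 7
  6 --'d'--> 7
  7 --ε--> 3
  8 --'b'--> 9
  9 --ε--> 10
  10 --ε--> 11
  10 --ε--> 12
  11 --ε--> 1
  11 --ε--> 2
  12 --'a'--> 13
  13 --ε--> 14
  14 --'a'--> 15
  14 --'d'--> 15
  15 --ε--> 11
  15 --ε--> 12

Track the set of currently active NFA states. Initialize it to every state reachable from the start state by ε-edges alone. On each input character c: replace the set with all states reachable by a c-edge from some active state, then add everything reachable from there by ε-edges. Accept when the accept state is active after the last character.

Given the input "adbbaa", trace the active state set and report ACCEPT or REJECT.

Answer: REJECT

Steps:
start: ε-closure({0}) = {0,1,2,4,6}
'a' @ 1: {}  — dead — no transitions
rest 'dbbaa' ignored (set empty)
after full input: {}  (accept=1 not in)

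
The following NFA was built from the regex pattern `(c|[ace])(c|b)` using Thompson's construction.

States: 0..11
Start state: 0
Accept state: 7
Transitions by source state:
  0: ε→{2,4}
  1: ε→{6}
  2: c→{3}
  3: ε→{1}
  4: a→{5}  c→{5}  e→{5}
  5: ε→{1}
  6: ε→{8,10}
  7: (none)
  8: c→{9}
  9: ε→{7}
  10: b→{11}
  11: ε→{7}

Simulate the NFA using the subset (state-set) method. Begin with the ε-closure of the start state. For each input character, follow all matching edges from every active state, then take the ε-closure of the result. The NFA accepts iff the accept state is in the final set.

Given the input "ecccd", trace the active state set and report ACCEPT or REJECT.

initial (ε-close {0}): {0,2,4}
'e' @ 1: {1,5,6,8,10}
'c' @ 2: {7,9}  [accepting]
'c' @ 3: {}  — state set empty
rest 'cd' ignored (set empty)
final: {}; accept 7 not in set

Answer: REJECT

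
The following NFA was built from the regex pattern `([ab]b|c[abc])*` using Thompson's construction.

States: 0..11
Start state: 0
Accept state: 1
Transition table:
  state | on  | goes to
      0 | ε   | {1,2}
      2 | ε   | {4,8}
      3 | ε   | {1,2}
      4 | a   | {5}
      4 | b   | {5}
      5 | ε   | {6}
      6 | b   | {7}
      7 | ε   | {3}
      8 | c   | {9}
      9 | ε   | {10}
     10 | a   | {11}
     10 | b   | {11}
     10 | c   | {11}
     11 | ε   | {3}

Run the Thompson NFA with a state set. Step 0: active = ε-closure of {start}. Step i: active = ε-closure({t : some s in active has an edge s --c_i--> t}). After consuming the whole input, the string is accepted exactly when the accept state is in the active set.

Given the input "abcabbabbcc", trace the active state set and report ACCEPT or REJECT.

Answer: REJECT

Steps:
S₀ = ε-closure({0}) = {0,1,2,4,8}
'a' @ 1: {5,6}
'b' @ 2: {1,2,3,4,7,8}  [accepting]
'c' @ 3: {9,10}
'a' @ 4: {1,2,3,4,8,11}  [accepting]
'b' @ 5: {5,6}
'b' @ 6: {1,2,3,4,7,8}  [accepting]
'a' @ 7: {5,6}
'b' @ 8: {1,2,3,4,7,8}  [accepting]
'b' @ 9: {5,6}
'c' @ 10: {}  — state set empty
rest 'c' ignored (set empty)
after full input: {}  (accept=1 not in)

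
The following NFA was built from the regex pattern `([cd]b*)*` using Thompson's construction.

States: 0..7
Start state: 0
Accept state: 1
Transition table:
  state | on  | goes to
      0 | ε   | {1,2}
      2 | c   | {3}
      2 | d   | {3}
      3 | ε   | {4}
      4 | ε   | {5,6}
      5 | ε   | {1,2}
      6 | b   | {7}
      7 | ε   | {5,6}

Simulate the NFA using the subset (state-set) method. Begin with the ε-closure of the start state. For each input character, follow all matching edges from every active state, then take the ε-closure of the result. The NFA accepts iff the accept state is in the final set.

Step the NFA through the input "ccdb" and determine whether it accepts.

start: ε-closure({0}) = {0,1,2}
'c' @ 1: {1,2,3,4,5,6}  ✓accept
'c' @ 2: {1,2,3,4,5,6}  ✓accept
'd' @ 3: {1,2,3,4,5,6}  ✓accept
'b' @ 4: {1,2,5,6,7}  ✓accept
end set {1,2,5,6,7} — state 1 in

Answer: ACCEPT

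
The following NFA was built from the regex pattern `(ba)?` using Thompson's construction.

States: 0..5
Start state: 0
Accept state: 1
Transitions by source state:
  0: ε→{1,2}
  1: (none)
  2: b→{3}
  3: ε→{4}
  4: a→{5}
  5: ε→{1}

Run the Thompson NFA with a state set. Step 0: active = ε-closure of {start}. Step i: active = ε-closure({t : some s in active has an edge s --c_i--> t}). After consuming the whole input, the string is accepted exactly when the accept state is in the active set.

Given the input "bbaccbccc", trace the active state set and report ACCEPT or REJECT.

S₀ = ε-closure({0}) = {0,1,2}
'b' @ 1: {3,4}
'b' @ 2: {}  — dead — no transitions
rest 'accbccc' ignored (set empty)
after full input: {}  (accept=1 not in)

Answer: REJECT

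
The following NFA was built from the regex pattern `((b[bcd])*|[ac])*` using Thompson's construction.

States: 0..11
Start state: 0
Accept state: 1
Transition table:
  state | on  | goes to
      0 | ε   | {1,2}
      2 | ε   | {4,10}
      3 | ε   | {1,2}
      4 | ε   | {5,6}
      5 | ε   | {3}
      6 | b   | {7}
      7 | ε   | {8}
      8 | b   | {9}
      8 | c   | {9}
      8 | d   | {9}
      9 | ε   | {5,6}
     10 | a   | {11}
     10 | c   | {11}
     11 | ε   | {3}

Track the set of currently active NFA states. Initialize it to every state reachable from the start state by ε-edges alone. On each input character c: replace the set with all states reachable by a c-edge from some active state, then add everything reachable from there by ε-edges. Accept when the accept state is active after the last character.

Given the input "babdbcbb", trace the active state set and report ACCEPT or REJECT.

start: ε-closure({0}) = {0,1,2,3,4,5,6,10}
'b' @ 1: {7,8}
'a' @ 2: {}  — no active states
rest 'bdbcbb' ignored (set empty)
end set {} — state 1 not in

Answer: REJECT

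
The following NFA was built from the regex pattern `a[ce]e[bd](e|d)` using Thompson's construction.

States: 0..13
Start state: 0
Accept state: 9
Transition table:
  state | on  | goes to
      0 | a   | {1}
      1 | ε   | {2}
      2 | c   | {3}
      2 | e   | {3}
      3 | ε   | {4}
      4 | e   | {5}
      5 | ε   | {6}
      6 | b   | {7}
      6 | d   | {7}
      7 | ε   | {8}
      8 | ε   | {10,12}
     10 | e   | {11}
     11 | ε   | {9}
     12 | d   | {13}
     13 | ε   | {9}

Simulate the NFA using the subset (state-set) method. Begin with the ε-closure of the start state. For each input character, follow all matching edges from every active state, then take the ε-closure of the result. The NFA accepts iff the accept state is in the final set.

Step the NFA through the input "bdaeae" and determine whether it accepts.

S₀ = ε-closure({0}) = {0}
'b' @ 1: {}  — dead — no transitions
rest 'daeae' ignored (set empty)
end set {} — state 9 not in

Answer: REJECT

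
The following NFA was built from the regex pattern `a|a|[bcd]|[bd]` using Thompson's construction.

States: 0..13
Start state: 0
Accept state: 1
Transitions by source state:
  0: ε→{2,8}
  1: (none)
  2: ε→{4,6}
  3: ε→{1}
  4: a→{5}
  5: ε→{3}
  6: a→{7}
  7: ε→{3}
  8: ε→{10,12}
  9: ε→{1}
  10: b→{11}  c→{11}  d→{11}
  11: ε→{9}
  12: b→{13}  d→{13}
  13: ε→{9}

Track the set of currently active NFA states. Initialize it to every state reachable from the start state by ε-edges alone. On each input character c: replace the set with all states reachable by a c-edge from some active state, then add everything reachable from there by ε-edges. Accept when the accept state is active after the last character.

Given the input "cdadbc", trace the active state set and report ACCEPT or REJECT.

S₀ = ε-closure({0}) = {0,2,4,6,8,10,12}
'c' @ 1: {1,9,11}  [accepting]
'd' @ 2: {}  — dead — no transitions
rest 'adbc' ignored (set empty)
end set {} — state 1 not in

Answer: REJECT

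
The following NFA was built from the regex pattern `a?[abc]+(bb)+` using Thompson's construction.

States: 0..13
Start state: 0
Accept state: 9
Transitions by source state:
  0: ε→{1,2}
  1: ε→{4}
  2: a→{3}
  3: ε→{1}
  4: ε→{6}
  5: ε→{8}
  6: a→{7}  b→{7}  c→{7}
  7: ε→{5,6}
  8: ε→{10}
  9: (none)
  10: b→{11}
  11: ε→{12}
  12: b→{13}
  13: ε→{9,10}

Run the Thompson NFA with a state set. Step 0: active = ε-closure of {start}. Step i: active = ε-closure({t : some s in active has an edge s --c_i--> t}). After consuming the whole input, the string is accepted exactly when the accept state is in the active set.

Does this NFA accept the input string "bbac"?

Answer: REJECT

Steps:
start: ε-closure({0}) = {0,1,2,4,6}
'b' @ 1: {5,6,7,8,10}
'b' @ 2: {5,6,7,8,10,11,12}
'a' @ 3: {5,6,7,8,10}
'c' @ 4: {5,6,7,8,10}
final: {5,6,7,8,10}; accept 9 not in set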